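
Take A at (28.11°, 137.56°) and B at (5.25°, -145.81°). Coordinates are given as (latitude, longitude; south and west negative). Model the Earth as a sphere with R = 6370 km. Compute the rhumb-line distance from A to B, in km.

Δψ = ln[tan(π/4+φ₂/2)/tan(π/4+φ₁/2)] = -0.4198;  Δφ = -0.3990 rad,  Δλ = +1.3374 rad
q = Δφ/Δψ = 0.9504
d = R·√(Δφ² + q²Δλ²) = 6370·1.33224 = 8486 km

8486 km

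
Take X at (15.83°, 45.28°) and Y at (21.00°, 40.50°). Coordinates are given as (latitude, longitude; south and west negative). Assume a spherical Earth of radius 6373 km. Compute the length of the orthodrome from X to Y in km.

765 km

Haversine: a = sin²(Δφ/2)+cos φ₁ cos φ₂ sin²(Δλ/2) = 0.00360;  σ = 2·atan2(√a,√(1−a))
σ = 6.876° → d = Rσ = 6373·0.12001 = 765 km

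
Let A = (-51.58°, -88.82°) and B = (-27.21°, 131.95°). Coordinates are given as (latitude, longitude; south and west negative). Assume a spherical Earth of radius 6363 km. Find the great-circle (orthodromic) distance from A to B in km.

10379 km

Haversine: a = sin²(Δφ/2)+cos φ₁ cos φ₂ sin²(Δλ/2) = 0.53015;  σ = 2·atan2(√a,√(1−a))
σ = 93.457° → d = Rσ = 6363·1.63113 = 10379 km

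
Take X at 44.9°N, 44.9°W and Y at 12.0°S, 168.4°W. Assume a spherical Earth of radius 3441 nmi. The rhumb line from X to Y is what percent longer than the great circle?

3.4%

Great circle: σ = 2.1284 rad → d_gc = Rσ = 7323.9 nmi
Rhumb: Δφ = -0.9931, Δλ = -2.1555, Δψ = -1.0899, q = Δφ/Δψ = 0.9112 → d_rh = R√(Δφ²+q²Δλ²) = 7573.1 nmi
Excess = (7573.1 − 7323.9) / 7323.9 = 249.2 / 7323.9 = 3.40% ≈ 3.4%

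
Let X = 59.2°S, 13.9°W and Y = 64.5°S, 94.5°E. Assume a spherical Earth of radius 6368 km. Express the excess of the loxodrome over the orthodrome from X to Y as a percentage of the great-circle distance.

13.6%

Great circle: σ = 0.7874 rad → d_gc = Rσ = 5014.0 km
Rhumb: Δφ = -0.0925, Δλ = +1.8919, Δψ = -0.1966, q = Δφ/Δψ = 0.4704 → d_rh = R√(Δφ²+q²Δλ²) = 5698.3 km
Excess = (5698.3 − 5014.0) / 5014.0 = 684.3 / 5014.0 = 13.648% ≈ 13.6%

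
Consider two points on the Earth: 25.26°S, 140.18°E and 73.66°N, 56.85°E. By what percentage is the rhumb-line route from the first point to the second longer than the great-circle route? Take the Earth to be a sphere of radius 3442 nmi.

Great circle: σ = 1.9605 rad → d_gc = Rσ = 6748.1 nmi
Rhumb: Δφ = +1.7265, Δλ = -1.4544, Δψ = +2.3968, q = Δφ/Δψ = 0.7203 → d_rh = R√(Δφ²+q²Δλ²) = 6951.0 nmi
Excess = (6951.0 − 6748.1) / 6748.1 = 202.9 / 6748.1 = 3.01% ≈ 3.0%

3.0%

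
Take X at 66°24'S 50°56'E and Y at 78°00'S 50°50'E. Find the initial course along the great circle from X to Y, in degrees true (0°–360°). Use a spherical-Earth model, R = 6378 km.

180.1°

θ = atan2( sin Δλ·cos φ₂ ,  cos φ₁ sin φ₂ − sin φ₁ cos φ₂ cos Δλ )
  = atan2(-0.0004, -0.2011) = 180.10°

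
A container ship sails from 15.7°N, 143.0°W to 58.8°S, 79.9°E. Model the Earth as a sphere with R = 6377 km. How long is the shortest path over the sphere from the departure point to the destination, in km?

14095 km

cos σ = sin φ₁ sin φ₂ + cos φ₁ cos φ₂ cos Δλ
      = sin(15.70°)sin(-58.80°) + cos(15.70°)cos(-58.80°)cos(-137.10°) = -0.5968
σ = 126.640° → d = Rσ = 6377·2.21028 = 14095 km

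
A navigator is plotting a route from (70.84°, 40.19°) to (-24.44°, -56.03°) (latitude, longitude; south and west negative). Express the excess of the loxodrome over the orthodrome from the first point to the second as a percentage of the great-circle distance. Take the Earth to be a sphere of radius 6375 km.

Great circle: σ = 2.0078 rad → d_gc = Rσ = 12799.5 km
Rhumb: Δφ = -1.6629, Δλ = -1.6794, Δψ = -2.2193, q = Δφ/Δψ = 0.7493 → d_rh = R√(Δφ²+q²Δλ²) = 13294.4 km
Excess = (13294.4 − 12799.5) / 12799.5 = 494.9 / 12799.5 = 3.87% ≈ 3.9%

3.9%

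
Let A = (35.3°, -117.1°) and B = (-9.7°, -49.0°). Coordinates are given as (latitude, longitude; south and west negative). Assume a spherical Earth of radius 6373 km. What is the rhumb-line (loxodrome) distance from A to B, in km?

Rhumb course C = atan2(Δλ, Δψ) with Δψ = ln[tan(π/4+φ₂/2)/tan(π/4+φ₁/2)] = -0.8294, Δλ = +1.1886 → C = 124.91°
d = R·|Δφ| / |cos C| = 6373·0.78540 / 0.57224 = 8747 km

8747 km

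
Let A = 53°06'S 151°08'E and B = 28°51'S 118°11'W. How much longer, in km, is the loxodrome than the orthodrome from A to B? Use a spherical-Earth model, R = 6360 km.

412 km

Great circle: cos σ = sin φ₁ sin φ₂ + cos φ₁ cos φ₂ cos Δλ,  σ = 1.1814 rad → d_gc = 7514.0 km
Rhumb line: Δψ = +0.5715, q = Δφ/Δψ = 0.7406, d_rh = R√(Δφ²+q²Δλ²) = 7926.2 km
Excess = 7926.2 − 7514.0 = 412.2 ≈ 412 km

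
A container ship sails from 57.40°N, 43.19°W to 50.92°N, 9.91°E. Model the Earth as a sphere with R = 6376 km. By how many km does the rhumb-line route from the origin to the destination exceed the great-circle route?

Great circle: cos σ = sin φ₁ sin φ₂ + cos φ₁ cos φ₂ cos Δλ,  σ = 0.5396 rad → d_gc = 3440.7 km
Rhumb line: Δψ = -0.1937, q = Δφ/Δψ = 0.5840, d_rh = R√(Δφ²+q²Δλ²) = 3525.5 km
Excess = 3525.5 − 3440.7 = 84.8 ≈ 85 km

85 km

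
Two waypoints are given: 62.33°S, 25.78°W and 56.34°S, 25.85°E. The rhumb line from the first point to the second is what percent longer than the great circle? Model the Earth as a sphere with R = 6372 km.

2.6%

Great circle: σ = 0.4580 rad → d_gc = Rσ = 2918.6 km
Rhumb: Δφ = +0.1045, Δλ = +0.9011, Δψ = +0.2056, q = Δφ/Δψ = 0.5085 → d_rh = R√(Δφ²+q²Δλ²) = 2994.6 km
Excess = (2994.6 − 2918.6) / 2918.6 = 76.0 / 2918.6 = 2.60% ≈ 2.6%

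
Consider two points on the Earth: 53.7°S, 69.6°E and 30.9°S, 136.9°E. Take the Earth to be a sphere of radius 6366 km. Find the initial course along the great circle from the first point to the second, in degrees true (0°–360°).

θ = atan2( sin Δλ·cos φ₂ ,  cos φ₁ sin φ₂ − sin φ₁ cos φ₂ cos Δλ )
  = atan2(+0.7916, -0.0372) = 92.69°

92.7°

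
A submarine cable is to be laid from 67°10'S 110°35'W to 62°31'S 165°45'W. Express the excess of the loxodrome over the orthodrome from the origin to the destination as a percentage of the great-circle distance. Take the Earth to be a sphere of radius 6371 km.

3.3%

Great circle: σ = 0.4029 rad → d_gc = Rσ = 2567.1 km
Rhumb: Δφ = +0.0812, Δλ = -0.9628, Δψ = +0.1914, q = Δφ/Δψ = 0.4239 → d_rh = R√(Δφ²+q²Δλ²) = 2651.5 km
Excess = (2651.5 − 2567.1) / 2567.1 = 84.4 / 2567.1 = 3.29% ≈ 3.3%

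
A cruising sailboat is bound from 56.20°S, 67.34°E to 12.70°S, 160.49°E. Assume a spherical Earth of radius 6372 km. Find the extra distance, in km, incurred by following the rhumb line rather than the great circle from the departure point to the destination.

Great circle: cos σ = sin φ₁ sin φ₂ + cos φ₁ cos φ₂ cos Δλ,  σ = 1.4173 rad → d_gc = 9031.2 km
Rhumb line: Δψ = +0.9678, q = Δφ/Δψ = 0.7845, d_rh = R√(Δφ²+q²Δλ²) = 9457.6 km
Excess = 9457.6 − 9031.2 = 426.4 ≈ 426 km

426 km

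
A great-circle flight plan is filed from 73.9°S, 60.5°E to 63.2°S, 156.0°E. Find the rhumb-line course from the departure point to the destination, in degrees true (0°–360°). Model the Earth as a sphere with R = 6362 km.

Meridional parts: M(φ₁)=-1.9559, M(φ₂)=-1.4345 → ΔM = +0.5214;  Δλ = +1.6668 rad
tan C = Δλ / ΔM = +3.1965 → C = 72.63°

72.6°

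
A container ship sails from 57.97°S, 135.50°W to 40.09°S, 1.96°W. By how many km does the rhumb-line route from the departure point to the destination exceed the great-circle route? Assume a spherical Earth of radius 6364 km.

1503 km

Great circle: cos σ = sin φ₁ sin φ₂ + cos φ₁ cos φ₂ cos Δλ,  σ = 1.3011 rad → d_gc = 8280.1 km
Rhumb line: Δψ = +0.4832, q = Δφ/Δψ = 0.6458, d_rh = R√(Δφ²+q²Δλ²) = 9782.8 km
Excess = 9782.8 − 8280.1 = 1502.7 ≈ 1503 km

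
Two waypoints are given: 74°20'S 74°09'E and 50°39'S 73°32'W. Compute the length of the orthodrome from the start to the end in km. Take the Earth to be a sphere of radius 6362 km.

cos σ = sin φ₁ sin φ₂ + cos φ₁ cos φ₂ cos Δλ
      = sin(-74.33°)sin(-50.65°) + cos(-74.33°)cos(-50.65°)cos(-147.68°) = 0.5999
σ = 53.140° → d = Rσ = 6362·0.92747 = 5901 km

5901 km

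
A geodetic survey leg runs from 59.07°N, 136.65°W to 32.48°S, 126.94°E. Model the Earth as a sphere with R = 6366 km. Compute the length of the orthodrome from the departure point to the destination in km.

13400 km

cos σ = sin φ₁ sin φ₂ + cos φ₁ cos φ₂ cos Δλ
      = sin(59.07°)sin(-32.48°) + cos(59.07°)cos(-32.48°)cos(-96.41°) = -0.5090
σ = 120.600° → d = Rσ = 6366·2.10487 = 13400 km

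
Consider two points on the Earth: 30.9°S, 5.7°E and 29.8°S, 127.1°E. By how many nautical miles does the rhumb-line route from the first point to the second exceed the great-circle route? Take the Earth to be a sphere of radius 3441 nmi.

429 nmi

Great circle: cos σ = sin φ₁ sin φ₂ + cos φ₁ cos φ₂ cos Δλ,  σ = 1.7039 rad → d_gc = 5863.2 nmi
Rhumb line: Δψ = +0.0222, q = Δφ/Δψ = 0.8629, d_rh = R√(Δφ²+q²Δλ²) = 6291.9 nmi
Excess = 6291.9 − 5863.2 = 428.7 ≈ 429 nmi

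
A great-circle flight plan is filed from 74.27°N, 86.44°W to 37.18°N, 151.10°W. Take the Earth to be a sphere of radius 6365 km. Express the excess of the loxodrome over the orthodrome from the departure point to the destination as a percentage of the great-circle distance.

Great circle: σ = 0.8310 rad → d_gc = Rσ = 5289.3 km
Rhumb: Δφ = -0.6473, Δλ = -1.1285, Δψ = -1.2796, q = Δφ/Δψ = 0.5059 → d_rh = R√(Δφ²+q²Δλ²) = 5493.9 km
Excess = (5493.9 − 5289.3) / 5289.3 = 204.6 / 5289.3 = 3.87% ≈ 3.9%

3.9%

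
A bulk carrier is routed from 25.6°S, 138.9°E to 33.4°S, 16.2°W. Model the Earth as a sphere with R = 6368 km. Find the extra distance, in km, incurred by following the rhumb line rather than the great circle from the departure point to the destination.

2069 km

Great circle: cos σ = sin φ₁ sin φ₂ + cos φ₁ cos φ₂ cos Δλ,  σ = 2.0320 rad → d_gc = 12940.0 km
Rhumb line: Δψ = -0.1566, q = Δφ/Δψ = 0.8693, d_rh = R√(Δφ²+q²Δλ²) = 15009.4 km
Excess = 15009.4 − 12940.0 = 2069.4 ≈ 2069 km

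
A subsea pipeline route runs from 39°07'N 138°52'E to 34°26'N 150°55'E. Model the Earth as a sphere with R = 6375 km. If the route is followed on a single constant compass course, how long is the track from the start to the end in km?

Δψ = ln[tan(π/4+φ₂/2)/tan(π/4+φ₁/2)] = -0.1021;  Δφ = -0.0817 rad,  Δλ = +0.2103 rad
q = Δφ/Δψ = 0.8005
d = R·√(Δφ² + q²Δλ²) = 6375·0.18715 = 1193 km

1193 km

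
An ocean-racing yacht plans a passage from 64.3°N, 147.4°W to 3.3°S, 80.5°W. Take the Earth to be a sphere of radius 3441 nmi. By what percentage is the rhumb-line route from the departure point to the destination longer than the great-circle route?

2.0%

Great circle: σ = 1.4525 rad → d_gc = Rσ = 4998.2 nmi
Rhumb: Δφ = -1.1798, Δλ = +1.1676, Δψ = -1.5355, q = Δφ/Δψ = 0.7684 → d_rh = R√(Δφ²+q²Δλ²) = 5100.2 nmi
Excess = (5100.2 − 4998.2) / 4998.2 = 102.0 / 4998.2 = 2.04% ≈ 2.0%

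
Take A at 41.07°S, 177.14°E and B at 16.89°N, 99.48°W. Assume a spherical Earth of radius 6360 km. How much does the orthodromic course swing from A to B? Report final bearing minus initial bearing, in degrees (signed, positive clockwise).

At departure: θ₁ = atan2(sin Δλ cos φ₂, cos φ₁ sin φ₂ − sin φ₁ cos φ₂ cos Δλ) = 72.95°
At arrival: θ₂ = atan2(sin Δλ cos φ₁, −cos φ₂ sin φ₁ + sin φ₂ cos φ₁ cos Δλ) = 48.87°
Δθ = θ₂ − θ₁ = -24.1°

-24.1°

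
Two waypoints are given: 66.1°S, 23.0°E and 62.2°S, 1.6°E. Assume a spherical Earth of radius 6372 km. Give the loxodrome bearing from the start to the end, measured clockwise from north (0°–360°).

Δψ = ln[tan(π/4+φ₂/2)/tan(π/4+φ₁/2)] = +0.1564
Δλ = -0.3735 rad (taken the short way round)
course = atan2(Δλ, Δψ) = 292.72°

292.7°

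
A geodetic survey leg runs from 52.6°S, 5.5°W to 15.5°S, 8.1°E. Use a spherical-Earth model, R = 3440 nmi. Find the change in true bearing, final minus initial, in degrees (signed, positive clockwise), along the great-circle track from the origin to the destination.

-8.1°

At departure: θ₁ = atan2(sin Δλ cos φ₂, cos φ₁ sin φ₂ − sin φ₁ cos φ₂ cos Δλ) = 21.28°
At arrival: θ₂ = atan2(sin Δλ cos φ₁, −cos φ₂ sin φ₁ + sin φ₂ cos φ₁ cos Δλ) = 13.22°
Δθ = θ₂ − θ₁ = -8.1°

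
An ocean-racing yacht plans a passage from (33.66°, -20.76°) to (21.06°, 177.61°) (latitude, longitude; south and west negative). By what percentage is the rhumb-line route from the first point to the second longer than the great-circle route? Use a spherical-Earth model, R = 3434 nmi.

Great circle: σ = 2.1388 rad → d_gc = Rσ = 7344.8 nmi
Rhumb: Δφ = -0.2199, Δλ = -2.8210, Δψ = -0.2484, q = Δφ/Δψ = 0.8854 → d_rh = R√(Δφ²+q²Δλ²) = 8610.1 nmi
Excess = (8610.1 − 7344.8) / 7344.8 = 1265.3 / 7344.8 = 17.23% ≈ 17.2%

17.2%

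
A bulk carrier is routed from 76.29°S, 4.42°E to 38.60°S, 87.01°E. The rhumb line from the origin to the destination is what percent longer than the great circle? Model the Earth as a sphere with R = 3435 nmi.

6.7%

Great circle: σ = 0.8893 rad → d_gc = Rσ = 3054.6 nmi
Rhumb: Δφ = +0.6578, Δλ = +1.4415, Δψ = +1.3871, q = Δφ/Δψ = 0.4742 → d_rh = R√(Δφ²+q²Δλ²) = 3258.7 nmi
Excess = (3258.7 − 3054.6) / 3054.6 = 204.1 / 3054.6 = 6.68% ≈ 6.7%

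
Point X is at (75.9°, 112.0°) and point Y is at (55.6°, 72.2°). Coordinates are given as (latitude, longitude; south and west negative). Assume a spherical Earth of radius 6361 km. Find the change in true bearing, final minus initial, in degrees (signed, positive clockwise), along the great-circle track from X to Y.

Initial bearing θ₁ = atan2(sin Δλ cos φ₂, cos φ₁ sin φ₂ − sin φ₁ cos φ₂ cos Δλ) = 238.69°
Final bearing θ₂ = (initial bearing from the destination back to the start) + 180° = 201.62°
Δθ = θ₂ − θ₁ = -37.1°

-37.1°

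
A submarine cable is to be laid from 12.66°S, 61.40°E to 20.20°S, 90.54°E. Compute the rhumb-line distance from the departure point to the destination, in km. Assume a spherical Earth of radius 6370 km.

3216 km

Rhumb course C = atan2(Δλ, Δψ) with Δψ = ln[tan(π/4+φ₂/2)/tan(π/4+φ₁/2)] = -0.1373, Δλ = +0.5086 → C = 105.11°
d = R·|Δφ| / |cos C| = 6370·0.13160 / 0.26066 = 3216 km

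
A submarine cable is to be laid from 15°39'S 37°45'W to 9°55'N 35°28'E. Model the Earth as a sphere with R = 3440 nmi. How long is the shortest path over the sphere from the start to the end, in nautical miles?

4614 nmi

cos σ = sin φ₁ sin φ₂ + cos φ₁ cos φ₂ cos Δλ
      = sin(-15.65°)sin(9.92°) + cos(-15.65°)cos(9.92°)cos(73.22°) = 0.2274
σ = 76.854° → d = Rσ = 3440·1.34135 = 4614 nmi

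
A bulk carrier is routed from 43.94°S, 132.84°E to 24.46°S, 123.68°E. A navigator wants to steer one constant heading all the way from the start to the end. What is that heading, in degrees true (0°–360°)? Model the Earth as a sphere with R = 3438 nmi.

Meridional parts: M(φ₁)=-0.8554, M(φ₂)=-0.4405 → ΔM = +0.4149;  Δλ = -0.1599 rad
tan C = Δλ / ΔM = -0.3853 → C = 338.93°

338.9°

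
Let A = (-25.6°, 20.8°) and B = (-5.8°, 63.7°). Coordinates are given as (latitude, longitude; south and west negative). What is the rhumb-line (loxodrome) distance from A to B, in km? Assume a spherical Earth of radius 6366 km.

Δψ = ln[tan(π/4+φ₂/2)/tan(π/4+φ₁/2)] = +0.3611;  Δφ = +0.3456 rad,  Δλ = +0.7487 rad
q = Δφ/Δψ = 0.9571
d = R·√(Δφ² + q²Δλ²) = 6366·0.79561 = 5065 km

5065 km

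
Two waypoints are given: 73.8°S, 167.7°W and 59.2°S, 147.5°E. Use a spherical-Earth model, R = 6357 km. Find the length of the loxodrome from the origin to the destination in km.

2511 km

Rhumb course C = atan2(Δλ, Δψ) with Δψ = ln[tan(π/4+φ₂/2)/tan(π/4+φ₁/2)] = +0.6603, Δλ = -0.7819 → C = 310.18°
d = R·|Δφ| / |cos C| = 6357·0.25482 / 0.64520 = 2511 km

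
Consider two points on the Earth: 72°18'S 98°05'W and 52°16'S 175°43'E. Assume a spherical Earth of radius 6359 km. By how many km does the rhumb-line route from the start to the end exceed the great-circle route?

Great circle: cos σ = sin φ₁ sin φ₂ + cos φ₁ cos φ₂ cos Δλ,  σ = 0.6986 rad → d_gc = 4442.2 km
Rhumb line: Δψ = +0.7861, q = Δφ/Δψ = 0.4448, d_rh = R√(Δφ²+q²Δλ²) = 4801.3 km
Excess = 4801.3 − 4442.2 = 359.1 ≈ 359 km

359 km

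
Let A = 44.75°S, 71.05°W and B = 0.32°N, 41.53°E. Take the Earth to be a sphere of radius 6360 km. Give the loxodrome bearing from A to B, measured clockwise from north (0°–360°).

Meridional parts: M(φ₁)=-0.8752, M(φ₂)=+0.0056 → ΔM = +0.8808;  Δλ = +1.9649 rad
tan C = Δλ / ΔM = +2.2308 → C = 65.85°

65.9°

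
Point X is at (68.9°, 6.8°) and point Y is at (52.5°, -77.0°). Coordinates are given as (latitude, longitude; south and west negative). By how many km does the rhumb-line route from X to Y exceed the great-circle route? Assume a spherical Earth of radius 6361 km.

Great circle: cos σ = sin φ₁ sin φ₂ + cos φ₁ cos φ₂ cos Δλ,  σ = 0.7016 rad → d_gc = 4462.68 km
Rhumb line: Δψ = -0.6003, q = Δφ/Δψ = 0.4768, d_rh = R√(Δφ²+q²Δλ²) = 4795.24 km
Excess = 4795.24 − 4462.68 = 332.56 ≈ 333 km

333 km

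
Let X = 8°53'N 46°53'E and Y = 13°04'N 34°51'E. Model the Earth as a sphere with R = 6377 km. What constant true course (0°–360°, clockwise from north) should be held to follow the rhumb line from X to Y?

Meridional parts: M(φ₁)=+0.1557, M(φ₂)=+0.2301 → ΔM = +0.0744;  Δλ = -0.2100 rad
tan C = Δλ / ΔM = -2.8232 → C = 289.50°

289.5°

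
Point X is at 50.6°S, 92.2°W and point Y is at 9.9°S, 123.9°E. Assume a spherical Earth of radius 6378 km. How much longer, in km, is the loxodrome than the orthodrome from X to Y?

Great circle: cos σ = sin φ₁ sin φ₂ + cos φ₁ cos φ₂ cos Δλ,  σ = 1.9524 rad → d_gc = 12452.1 km
Rhumb line: Δψ = +0.8534, q = Δφ/Δψ = 0.8324, d_rh = R√(Δφ²+q²Δλ²) = 14081.8 km
Excess = 14081.8 − 12452.1 = 1629.7 ≈ 1630 km

1630 km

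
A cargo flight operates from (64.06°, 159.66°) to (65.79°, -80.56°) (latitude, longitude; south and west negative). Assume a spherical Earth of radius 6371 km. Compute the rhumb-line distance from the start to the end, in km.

5646 km

Δψ = ln[tan(π/4+φ₂/2)/tan(π/4+φ₁/2)] = +0.0713;  Δφ = +0.0302 rad,  Δλ = +2.0906 rad
q = Δφ/Δψ = 0.4236
d = R·√(Δφ² + q²Δλ²) = 6371·0.88616 = 5646 km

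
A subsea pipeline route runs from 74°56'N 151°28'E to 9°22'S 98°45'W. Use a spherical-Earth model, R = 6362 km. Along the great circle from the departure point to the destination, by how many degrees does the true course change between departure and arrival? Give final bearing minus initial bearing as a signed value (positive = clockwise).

At departure: θ₁ = atan2(sin Δλ cos φ₂, cos φ₁ sin φ₂ − sin φ₁ cos φ₂ cos Δλ) = 73.21°
At arrival: θ₂ = atan2(sin Δλ cos φ₁, −cos φ₂ sin φ₁ + sin φ₂ cos φ₁ cos Δλ) = 165.39°
Δθ = θ₂ − θ₁ = +92.2°

+92.2°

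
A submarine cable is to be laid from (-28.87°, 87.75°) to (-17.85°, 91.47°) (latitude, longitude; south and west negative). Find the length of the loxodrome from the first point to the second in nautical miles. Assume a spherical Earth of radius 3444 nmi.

Rhumb course C = atan2(Δλ, Δψ) with Δψ = ln[tan(π/4+φ₂/2)/tan(π/4+φ₁/2)] = +0.2100, Δλ = +0.0649 → C = 17.18°
d = R·|Δφ| / |cos C| = 3444·0.19234 / 0.95536 = 693 nmi

693 nmi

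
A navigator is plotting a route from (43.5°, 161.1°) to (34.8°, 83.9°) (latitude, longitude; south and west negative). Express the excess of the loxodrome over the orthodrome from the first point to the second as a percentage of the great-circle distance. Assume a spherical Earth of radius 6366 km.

3.5%

Great circle: σ = 1.0183 rad → d_gc = Rσ = 6482.5 km
Rhumb: Δφ = -0.1518, Δλ = -1.3474, Δψ = -0.1962, q = Δφ/Δψ = 0.7738 → d_rh = R√(Δφ²+q²Δλ²) = 6707.0 km
Excess = (6707.0 − 6482.5) / 6482.5 = 224.5 / 6482.5 = 3.46% ≈ 3.5%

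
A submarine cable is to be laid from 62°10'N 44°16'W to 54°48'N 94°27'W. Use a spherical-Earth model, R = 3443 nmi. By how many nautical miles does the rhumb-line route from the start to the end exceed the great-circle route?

38 nmi

Great circle: cos σ = sin φ₁ sin φ₂ + cos φ₁ cos φ₂ cos Δλ,  σ = 0.4625 rad → d_gc = 1592.3 nmi
Rhumb line: Δψ = -0.2470, q = Δφ/Δψ = 0.5205, d_rh = R√(Δφ²+q²Δλ²) = 1630.7 nmi
Excess = 1630.7 − 1592.3 = 38.4 ≈ 38 nmi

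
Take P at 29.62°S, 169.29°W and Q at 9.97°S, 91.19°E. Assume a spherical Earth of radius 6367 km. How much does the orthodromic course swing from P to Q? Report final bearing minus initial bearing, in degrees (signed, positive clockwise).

+44.2°

Initial bearing θ₁ = atan2(sin Δλ cos φ₂, cos φ₁ sin φ₂ − sin φ₁ cos φ₂ cos Δλ) = 256.62°
Final bearing θ₂ = (initial bearing from the destination back to the start) + 180° = 300.83°
Δθ = θ₂ − θ₁ = +44.2°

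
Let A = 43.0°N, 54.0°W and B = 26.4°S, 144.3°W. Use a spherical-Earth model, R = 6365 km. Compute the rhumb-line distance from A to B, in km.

Rhumb course C = atan2(Δλ, Δψ) with Δψ = ln[tan(π/4+φ₂/2)/tan(π/4+φ₁/2)] = -1.3108, Δλ = -1.5760 → C = 230.25°
d = R·|Δφ| / |cos C| = 6365·1.21126 / 0.63946 = 12057 km

12057 km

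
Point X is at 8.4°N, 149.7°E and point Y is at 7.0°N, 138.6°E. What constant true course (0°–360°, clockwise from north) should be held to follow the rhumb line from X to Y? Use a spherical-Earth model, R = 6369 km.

262.7°

Meridional parts: M(φ₁)=+0.1471, M(φ₂)=+0.1225 → ΔM = -0.0247;  Δλ = -0.1937 rad
tan C = Δλ / ΔM = +7.8569 → C = 262.75°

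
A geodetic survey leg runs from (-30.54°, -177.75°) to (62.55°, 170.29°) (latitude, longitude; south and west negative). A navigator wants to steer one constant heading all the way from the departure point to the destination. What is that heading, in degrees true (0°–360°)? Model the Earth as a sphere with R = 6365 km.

354.0°

Δψ = ln[tan(π/4+φ₂/2)/tan(π/4+φ₁/2)] = +1.9698
Δλ = -0.2087 rad (taken the short way round)
course = atan2(Δλ, Δψ) = 353.95°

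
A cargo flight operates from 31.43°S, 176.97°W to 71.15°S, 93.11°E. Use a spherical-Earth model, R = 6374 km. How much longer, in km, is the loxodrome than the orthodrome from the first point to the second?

Great circle: cos σ = sin φ₁ sin φ₂ + cos φ₁ cos φ₂ cos Δλ,  σ = 1.0543 rad → d_gc = 6719.8 km
Rhumb line: Δψ = -1.2174, q = Δφ/Δψ = 0.5694, d_rh = R√(Δφ²+q²Δλ²) = 7209.1 km
Excess = 7209.1 − 6719.8 = 489.3 ≈ 489 km

489 km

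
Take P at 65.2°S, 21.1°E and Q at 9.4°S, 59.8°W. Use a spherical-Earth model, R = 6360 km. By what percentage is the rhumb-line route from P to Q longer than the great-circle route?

Great circle: σ = 1.3554 rad → d_gc = Rσ = 8620.5 km
Rhumb: Δφ = +0.9739, Δλ = -1.4120, Δψ = +1.3499, q = Δφ/Δψ = 0.7214 → d_rh = R√(Δφ²+q²Δλ²) = 8963.1 km
Excess = (8963.1 − 8620.5) / 8620.5 = 342.6 / 8620.5 = 3.97% ≈ 4.0%

4.0%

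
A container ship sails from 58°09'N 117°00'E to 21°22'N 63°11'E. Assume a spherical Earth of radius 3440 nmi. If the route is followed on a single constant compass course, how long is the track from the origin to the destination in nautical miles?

Δψ = ln[tan(π/4+φ₂/2)/tan(π/4+φ₁/2)] = -0.8722;  Δφ = -0.6420 rad,  Δλ = -0.9393 rad
q = Δφ/Δψ = 0.7360
d = R·√(Δφ² + q²Δλ²) = 3440·0.94345 = 3245 nmi

3245 nmi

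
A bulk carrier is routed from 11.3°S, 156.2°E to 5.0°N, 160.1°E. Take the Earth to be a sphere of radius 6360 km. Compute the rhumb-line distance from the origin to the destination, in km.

Rhumb course C = atan2(Δλ, Δψ) with Δψ = ln[tan(π/4+φ₂/2)/tan(π/4+φ₁/2)] = +0.2859, Δλ = +0.0681 → C = 13.39°
d = R·|Δφ| / |cos C| = 6360·0.28449 / 0.97281 = 1860 km

1860 km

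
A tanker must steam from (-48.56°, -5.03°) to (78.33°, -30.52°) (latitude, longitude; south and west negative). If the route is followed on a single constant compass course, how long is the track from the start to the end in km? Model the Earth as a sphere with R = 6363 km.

14223 km

Δψ = ln[tan(π/4+φ₂/2)/tan(π/4+φ₁/2)] = +3.2530;  Δφ = +2.2146 rad,  Δλ = -0.4449 rad
q = Δφ/Δψ = 0.6808
d = R·√(Δφ² + q²Δλ²) = 6363·2.23526 = 14223 km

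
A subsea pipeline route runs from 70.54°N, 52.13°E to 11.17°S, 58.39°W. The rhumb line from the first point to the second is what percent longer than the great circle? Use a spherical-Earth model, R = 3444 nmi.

6.9%

Great circle: σ = 1.8726 rad → d_gc = Rσ = 6449.2 nmi
Rhumb: Δφ = -1.4261, Δλ = -1.9289, Δψ = -1.9595, q = Δφ/Δψ = 0.7278 → d_rh = R√(Δφ²+q²Δλ²) = 6891.9 nmi
Excess = (6891.9 − 6449.2) / 6449.2 = 442.7 / 6449.2 = 6.86% ≈ 6.9%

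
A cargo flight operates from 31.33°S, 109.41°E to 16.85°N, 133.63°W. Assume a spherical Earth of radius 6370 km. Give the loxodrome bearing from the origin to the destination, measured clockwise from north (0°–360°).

Meridional parts: M(φ₁)=-0.5763, M(φ₂)=+0.2984 → ΔM = +0.8747;  Δλ = +2.0413 rad
tan C = Δλ / ΔM = +2.3337 → C = 66.80°

66.8°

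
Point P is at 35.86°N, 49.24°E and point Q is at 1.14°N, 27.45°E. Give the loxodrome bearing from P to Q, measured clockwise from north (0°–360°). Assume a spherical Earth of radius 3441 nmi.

210.3°

Meridional parts: M(φ₁)=+0.6713, M(φ₂)=+0.0199 → ΔM = -0.6514;  Δλ = -0.3803 rad
tan C = Δλ / ΔM = +0.5839 → C = 210.28°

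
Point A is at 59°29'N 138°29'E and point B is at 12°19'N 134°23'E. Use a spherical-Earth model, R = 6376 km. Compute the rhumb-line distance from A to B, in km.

Rhumb course C = atan2(Δλ, Δψ) with Δψ = ln[tan(π/4+φ₂/2)/tan(π/4+φ₁/2)] = -1.0824, Δλ = -0.0716 → C = 183.78°
d = R·|Δφ| / |cos C| = 6376·0.82321 / 0.99782 = 5260 km

5260 km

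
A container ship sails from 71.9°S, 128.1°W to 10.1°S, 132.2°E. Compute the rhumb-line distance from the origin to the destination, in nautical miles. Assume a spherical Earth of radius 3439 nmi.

5374 nmi

Δψ = ln[tan(π/4+φ₂/2)/tan(π/4+φ₁/2)] = +1.6599;  Δφ = +1.0786 rad,  Δλ = -1.7401 rad
q = Δφ/Δψ = 0.6498
d = R·√(Δφ² + q²Δλ²) = 3439·1.56267 = 5374 nmi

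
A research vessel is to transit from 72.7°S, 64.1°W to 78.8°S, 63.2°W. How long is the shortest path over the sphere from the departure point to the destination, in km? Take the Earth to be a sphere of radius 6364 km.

678 km

Haversine: a = sin²(Δφ/2)+cos φ₁ cos φ₂ sin²(Δλ/2) = 0.00283;  σ = 2·atan2(√a,√(1−a))
σ = 6.104° → d = Rσ = 6364·0.10653 = 678 km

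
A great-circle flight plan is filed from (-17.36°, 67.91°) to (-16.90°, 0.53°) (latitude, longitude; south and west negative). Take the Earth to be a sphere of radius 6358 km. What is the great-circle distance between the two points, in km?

7105 km

Haversine: a = sin²(Δφ/2)+cos φ₁ cos φ₂ sin²(Δλ/2) = 0.28101;  σ = 2·atan2(√a,√(1−a))
σ = 64.025° → d = Rσ = 6358·1.11744 = 7105 km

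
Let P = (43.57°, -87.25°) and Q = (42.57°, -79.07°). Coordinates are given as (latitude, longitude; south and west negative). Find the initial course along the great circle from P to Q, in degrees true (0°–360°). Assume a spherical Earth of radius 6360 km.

96.7°

N = sin Δλ·cos φ₂ = +0.1048;  D = cos φ₁ sin φ₂ − sin φ₁ cos φ₂ cos Δλ = -0.0123
initial course = atan2(N, D) = 96.69°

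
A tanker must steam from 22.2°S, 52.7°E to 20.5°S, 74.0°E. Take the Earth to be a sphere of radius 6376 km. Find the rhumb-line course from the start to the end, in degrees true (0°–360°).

Meridional parts: M(φ₁)=-0.3975, M(φ₂)=-0.3657 → ΔM = +0.0319;  Δλ = +0.3718 rad
tan C = Δλ / ΔM = +11.6690 → C = 85.10°

85.1°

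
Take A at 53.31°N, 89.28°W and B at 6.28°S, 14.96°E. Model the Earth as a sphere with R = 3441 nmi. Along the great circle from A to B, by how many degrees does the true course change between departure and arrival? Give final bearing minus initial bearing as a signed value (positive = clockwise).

+61.2°

At departure: θ₁ = atan2(sin Δλ cos φ₂, cos φ₁ sin φ₂ − sin φ₁ cos φ₂ cos Δλ) = 82.27°
At arrival: θ₂ = atan2(sin Δλ cos φ₁, −cos φ₂ sin φ₁ + sin φ₂ cos φ₁ cos Δλ) = 143.44°
Δθ = θ₂ − θ₁ = +61.2°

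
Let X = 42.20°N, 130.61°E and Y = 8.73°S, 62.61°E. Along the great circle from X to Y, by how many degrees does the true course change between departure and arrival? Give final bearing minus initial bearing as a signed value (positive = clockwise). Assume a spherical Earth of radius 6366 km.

-24.3°

At departure: θ₁ = atan2(sin Δλ cos φ₂, cos φ₁ sin φ₂ − sin φ₁ cos φ₂ cos Δλ) = 248.49°
At arrival: θ₂ = atan2(sin Δλ cos φ₁, −cos φ₂ sin φ₁ + sin φ₂ cos φ₁ cos Δλ) = 224.21°
Δθ = θ₂ − θ₁ = -24.3°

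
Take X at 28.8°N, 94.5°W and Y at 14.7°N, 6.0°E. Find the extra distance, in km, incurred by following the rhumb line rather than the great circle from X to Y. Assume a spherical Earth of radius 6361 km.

250 km

Great circle: cos σ = sin φ₁ sin φ₂ + cos φ₁ cos φ₂ cos Δλ,  σ = 1.6030 rad → d_gc = 10196.8 km
Rhumb line: Δψ = -0.2658, q = Δφ/Δψ = 0.9257, d_rh = R√(Δφ²+q²Δλ²) = 10446.6 km
Excess = 10446.6 − 10196.8 = 249.8 ≈ 250 km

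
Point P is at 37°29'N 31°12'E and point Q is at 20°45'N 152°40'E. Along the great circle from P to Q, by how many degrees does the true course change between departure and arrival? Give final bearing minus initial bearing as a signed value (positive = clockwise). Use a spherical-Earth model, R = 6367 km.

+82.5°

Initial bearing θ₁ = atan2(sin Δλ cos φ₂, cos φ₁ sin φ₂ − sin φ₁ cos φ₂ cos Δλ) = 54.06°
Final bearing θ₂ = (initial bearing from the destination back to the start) + 180° = 136.60°
Δθ = θ₂ − θ₁ = +82.5°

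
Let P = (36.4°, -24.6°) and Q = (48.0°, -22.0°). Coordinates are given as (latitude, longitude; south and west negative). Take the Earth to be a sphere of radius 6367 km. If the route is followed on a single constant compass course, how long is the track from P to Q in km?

1307 km

Rhumb course C = atan2(Δλ, Δψ) with Δψ = ln[tan(π/4+φ₂/2)/tan(π/4+φ₁/2)] = +0.2745, Δλ = +0.0454 → C = 9.39°
d = R·|Δφ| / |cos C| = 6367·0.20246 / 0.98661 = 1307 km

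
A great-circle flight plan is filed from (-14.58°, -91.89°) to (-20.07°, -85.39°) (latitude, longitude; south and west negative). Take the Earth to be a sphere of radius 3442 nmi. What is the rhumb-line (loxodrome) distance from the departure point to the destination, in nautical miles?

498 nmi

Δψ = ln[tan(π/4+φ₂/2)/tan(π/4+φ₁/2)] = -0.1004;  Δφ = -0.0958 rad,  Δλ = +0.1134 rad
q = Δφ/Δψ = 0.9542
d = R·√(Δφ² + q²Δλ²) = 3442·0.14457 = 498 nmi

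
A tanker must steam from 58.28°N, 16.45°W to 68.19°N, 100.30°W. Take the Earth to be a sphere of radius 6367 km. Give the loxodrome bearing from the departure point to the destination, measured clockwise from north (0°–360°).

Δψ = ln[tan(π/4+φ₂/2)/tan(π/4+φ₁/2)] = +0.3884
Δλ = -1.4635 rad (taken the short way round)
course = atan2(Δλ, Δψ) = 284.86°

284.9°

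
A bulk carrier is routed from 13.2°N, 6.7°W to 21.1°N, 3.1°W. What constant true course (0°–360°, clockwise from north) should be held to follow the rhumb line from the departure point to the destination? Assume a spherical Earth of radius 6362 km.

Δψ = ln[tan(π/4+φ₂/2)/tan(π/4+φ₁/2)] = +0.1444
Δλ = +0.0628 rad (taken the short way round)
course = atan2(Δλ, Δψ) = 23.51°

23.5°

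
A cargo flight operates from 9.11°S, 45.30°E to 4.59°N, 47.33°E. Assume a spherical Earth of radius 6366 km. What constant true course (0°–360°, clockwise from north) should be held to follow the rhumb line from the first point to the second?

8.4°

Meridional parts: M(φ₁)=-0.1597, M(φ₂)=+0.0802 → ΔM = +0.2399;  Δλ = +0.0354 rad
tan C = Δλ / ΔM = +0.1477 → C = 8.40°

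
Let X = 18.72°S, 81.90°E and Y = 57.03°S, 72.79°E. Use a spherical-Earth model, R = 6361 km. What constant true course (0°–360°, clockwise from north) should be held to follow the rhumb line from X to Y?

Δψ = ln[tan(π/4+φ₂/2)/tan(π/4+φ₁/2)] = -0.8849
Δλ = -0.1590 rad (taken the short way round)
course = atan2(Δλ, Δψ) = 190.19°

190.2°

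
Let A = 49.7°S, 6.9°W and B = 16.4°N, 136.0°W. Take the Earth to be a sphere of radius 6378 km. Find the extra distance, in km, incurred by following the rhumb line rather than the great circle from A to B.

Great circle: cos σ = sin φ₁ sin φ₂ + cos φ₁ cos φ₂ cos Δλ,  σ = 2.2226 rad → d_gc = 14176.0 km
Rhumb line: Δψ = +1.2928, q = Δφ/Δψ = 0.8924, d_rh = R√(Δφ²+q²Δλ²) = 14785.4 km
Excess = 14785.4 − 14176.0 = 609.4 ≈ 609 km

609 km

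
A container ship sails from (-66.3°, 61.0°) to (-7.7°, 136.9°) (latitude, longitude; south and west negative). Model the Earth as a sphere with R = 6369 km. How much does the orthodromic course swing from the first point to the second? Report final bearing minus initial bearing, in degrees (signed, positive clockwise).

At departure: θ₁ = atan2(sin Δλ cos φ₂, cos φ₁ sin φ₂ − sin φ₁ cos φ₂ cos Δλ) = 80.13°
At arrival: θ₂ = atan2(sin Δλ cos φ₁, −cos φ₂ sin φ₁ + sin φ₂ cos φ₁ cos Δλ) = 23.55°
Δθ = θ₂ − θ₁ = -56.6°

-56.6°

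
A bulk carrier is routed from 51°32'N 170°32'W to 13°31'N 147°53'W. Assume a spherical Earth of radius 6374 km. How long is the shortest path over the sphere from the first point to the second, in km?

4691 km

cos σ = sin φ₁ sin φ₂ + cos φ₁ cos φ₂ cos Δλ
      = sin(51.53°)sin(13.52°) + cos(51.53°)cos(13.52°)cos(22.65°) = 0.7412
σ = 42.168° → d = Rσ = 6374·0.73596 = 4691 km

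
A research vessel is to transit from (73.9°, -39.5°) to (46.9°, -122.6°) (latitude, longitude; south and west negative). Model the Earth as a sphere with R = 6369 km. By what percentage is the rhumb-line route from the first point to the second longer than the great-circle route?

Great circle: σ = 0.7608 rad → d_gc = Rσ = 4845.5 km
Rhumb: Δφ = -0.4712, Δλ = -1.4504, Δψ = -1.0269, q = Δφ/Δψ = 0.4589 → d_rh = R√(Δφ²+q²Δλ²) = 5194.0 km
Excess = (5194.0 − 4845.5) / 4845.5 = 348.5 / 4845.5 = 7.19% ≈ 7.2%

7.2%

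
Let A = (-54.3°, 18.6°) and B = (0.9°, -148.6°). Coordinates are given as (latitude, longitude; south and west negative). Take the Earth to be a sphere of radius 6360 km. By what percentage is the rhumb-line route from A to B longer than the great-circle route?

Great circle: σ = 2.1916 rad → d_gc = Rσ = 13938.9 km
Rhumb: Δφ = +0.9634, Δλ = -2.9182, Δψ = +1.1488, q = Δφ/Δψ = 0.8386 → d_rh = R√(Δφ²+q²Δλ²) = 16727.1 km
Excess = (16727.1 − 13938.9) / 13938.9 = 2788.2 / 13938.9 = 20.00% ≈ 20.0%

20.0%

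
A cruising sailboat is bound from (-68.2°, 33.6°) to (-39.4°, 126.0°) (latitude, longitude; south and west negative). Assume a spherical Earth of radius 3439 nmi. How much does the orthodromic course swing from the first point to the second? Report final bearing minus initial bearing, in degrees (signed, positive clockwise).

At departure: θ₁ = atan2(sin Δλ cos φ₂, cos φ₁ sin φ₂ − sin φ₁ cos φ₂ cos Δλ) = 108.99°
At arrival: θ₂ = atan2(sin Δλ cos φ₁, −cos φ₂ sin φ₁ + sin φ₂ cos φ₁ cos Δλ) = 27.03°
Δθ = θ₂ − θ₁ = -82.0°

-82.0°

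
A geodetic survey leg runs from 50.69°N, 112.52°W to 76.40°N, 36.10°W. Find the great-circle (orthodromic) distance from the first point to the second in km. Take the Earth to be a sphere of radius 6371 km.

4236 km

cos σ = sin φ₁ sin φ₂ + cos φ₁ cos φ₂ cos Δλ
      = sin(50.69°)sin(76.40°) + cos(50.69°)cos(76.40°)cos(76.42°) = 0.7870
σ = 38.093° → d = Rσ = 6371·0.66484 = 4236 km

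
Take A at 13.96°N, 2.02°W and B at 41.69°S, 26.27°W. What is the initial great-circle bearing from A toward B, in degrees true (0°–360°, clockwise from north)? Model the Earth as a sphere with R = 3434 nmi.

200.7°

θ = atan2( sin Δλ·cos φ₂ ,  cos φ₁ sin φ₂ − sin φ₁ cos φ₂ cos Δλ )
  = atan2(-0.3067, -0.8097) = 200.75°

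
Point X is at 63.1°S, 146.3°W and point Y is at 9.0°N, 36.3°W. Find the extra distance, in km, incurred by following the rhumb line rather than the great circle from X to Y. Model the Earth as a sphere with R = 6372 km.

679 km

Great circle: cos σ = sin φ₁ sin φ₂ + cos φ₁ cos φ₂ cos Δλ,  σ = 1.8675 rad → d_gc = 11899.5 km
Rhumb line: Δψ = +1.5884, q = Δφ/Δψ = 0.7922, d_rh = R√(Δφ²+q²Δλ²) = 12578.8 km
Excess = 12578.8 − 11899.5 = 679.3 ≈ 679 km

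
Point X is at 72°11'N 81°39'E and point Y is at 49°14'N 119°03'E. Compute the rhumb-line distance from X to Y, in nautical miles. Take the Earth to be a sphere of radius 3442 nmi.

1729 nmi

Δψ = ln[tan(π/4+φ₂/2)/tan(π/4+φ₁/2)] = -0.8631;  Δφ = -0.4006 rad,  Δλ = +0.6528 rad
q = Δφ/Δψ = 0.4641
d = R·√(Δφ² + q²Δλ²) = 3442·0.50221 = 1729 nmi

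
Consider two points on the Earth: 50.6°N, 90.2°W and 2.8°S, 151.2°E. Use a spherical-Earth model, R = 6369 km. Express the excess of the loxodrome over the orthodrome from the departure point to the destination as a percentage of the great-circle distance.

Great circle: σ = 1.9190 rad → d_gc = Rσ = 12222.2 km
Rhumb: Δφ = -0.9320, Δλ = -2.0700, Δψ = -1.0760, q = Δφ/Δψ = 0.8662 → d_rh = R√(Δφ²+q²Δλ²) = 12870.3 km
Excess = (12870.3 − 12222.2) / 12222.2 = 648.1 / 12222.2 = 5.30% ≈ 5.3%

5.3%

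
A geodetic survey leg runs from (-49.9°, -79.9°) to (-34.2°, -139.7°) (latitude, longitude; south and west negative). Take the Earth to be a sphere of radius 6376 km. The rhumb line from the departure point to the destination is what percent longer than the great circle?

2.2%

Great circle: σ = 0.7983 rad → d_gc = Rσ = 5089.9 km
Rhumb: Δφ = +0.2740, Δλ = -1.0437, Δψ = +0.3721, q = Δφ/Δψ = 0.7364 → d_rh = R√(Δφ²+q²Δλ²) = 5202.7 km
Excess = (5202.7 − 5089.9) / 5089.9 = 112.8 / 5089.9 = 2.22% ≈ 2.2%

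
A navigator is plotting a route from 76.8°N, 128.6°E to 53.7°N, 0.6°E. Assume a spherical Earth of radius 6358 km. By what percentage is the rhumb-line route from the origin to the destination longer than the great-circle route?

Great circle: σ = 0.7934 rad → d_gc = Rσ = 5044.6 km
Rhumb: Δφ = -0.4032, Δλ = -2.2340, Δψ = -1.0414, q = Δφ/Δψ = 0.3871 → d_rh = R√(Δφ²+q²Δλ²) = 6067.0 km
Excess = (6067.0 − 5044.6) / 5044.6 = 1022.4 / 5044.6 = 20.27% ≈ 20.3%

20.3%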